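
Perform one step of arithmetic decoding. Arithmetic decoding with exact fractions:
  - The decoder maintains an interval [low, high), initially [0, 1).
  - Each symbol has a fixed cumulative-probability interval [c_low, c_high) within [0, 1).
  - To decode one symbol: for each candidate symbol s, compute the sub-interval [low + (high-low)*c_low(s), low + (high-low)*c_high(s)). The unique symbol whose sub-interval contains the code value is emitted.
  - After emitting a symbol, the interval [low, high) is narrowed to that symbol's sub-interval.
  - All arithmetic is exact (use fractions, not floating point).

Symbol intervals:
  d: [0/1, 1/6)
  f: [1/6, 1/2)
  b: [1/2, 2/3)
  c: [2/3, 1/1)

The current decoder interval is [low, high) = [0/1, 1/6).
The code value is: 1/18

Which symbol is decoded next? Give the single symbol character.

Interval width = high − low = 1/6 − 0/1 = 1/6
Scaled code = (code − low) / width = (1/18 − 0/1) / 1/6 = 1/3
  d: [0/1, 1/6) 
  f: [1/6, 1/2) ← scaled code falls here ✓
  b: [1/2, 2/3) 
  c: [2/3, 1/1) 

Answer: f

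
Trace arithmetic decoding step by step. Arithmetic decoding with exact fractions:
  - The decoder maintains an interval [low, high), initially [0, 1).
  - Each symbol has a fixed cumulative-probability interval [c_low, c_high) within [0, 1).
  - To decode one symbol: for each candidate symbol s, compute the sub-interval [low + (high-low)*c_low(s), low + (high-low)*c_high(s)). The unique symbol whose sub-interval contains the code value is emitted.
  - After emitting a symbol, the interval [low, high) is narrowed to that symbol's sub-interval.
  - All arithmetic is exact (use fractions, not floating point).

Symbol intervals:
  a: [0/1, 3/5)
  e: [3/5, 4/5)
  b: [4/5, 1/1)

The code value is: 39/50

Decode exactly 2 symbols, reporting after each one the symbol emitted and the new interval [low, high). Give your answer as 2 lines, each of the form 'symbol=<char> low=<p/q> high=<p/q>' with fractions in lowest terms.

Step 1: interval [0/1, 1/1), width = 1/1 - 0/1 = 1/1
  'a': [0/1 + 1/1*0/1, 0/1 + 1/1*3/5) = [0/1, 3/5)
  'e': [0/1 + 1/1*3/5, 0/1 + 1/1*4/5) = [3/5, 4/5) <- contains code 39/50
  'b': [0/1 + 1/1*4/5, 0/1 + 1/1*1/1) = [4/5, 1/1)
  emit 'e', narrow to [3/5, 4/5)
Step 2: interval [3/5, 4/5), width = 4/5 - 3/5 = 1/5
  'a': [3/5 + 1/5*0/1, 3/5 + 1/5*3/5) = [3/5, 18/25)
  'e': [3/5 + 1/5*3/5, 3/5 + 1/5*4/5) = [18/25, 19/25)
  'b': [3/5 + 1/5*4/5, 3/5 + 1/5*1/1) = [19/25, 4/5) <- contains code 39/50
  emit 'b', narrow to [19/25, 4/5)

Answer: symbol=e low=3/5 high=4/5
symbol=b low=19/25 high=4/5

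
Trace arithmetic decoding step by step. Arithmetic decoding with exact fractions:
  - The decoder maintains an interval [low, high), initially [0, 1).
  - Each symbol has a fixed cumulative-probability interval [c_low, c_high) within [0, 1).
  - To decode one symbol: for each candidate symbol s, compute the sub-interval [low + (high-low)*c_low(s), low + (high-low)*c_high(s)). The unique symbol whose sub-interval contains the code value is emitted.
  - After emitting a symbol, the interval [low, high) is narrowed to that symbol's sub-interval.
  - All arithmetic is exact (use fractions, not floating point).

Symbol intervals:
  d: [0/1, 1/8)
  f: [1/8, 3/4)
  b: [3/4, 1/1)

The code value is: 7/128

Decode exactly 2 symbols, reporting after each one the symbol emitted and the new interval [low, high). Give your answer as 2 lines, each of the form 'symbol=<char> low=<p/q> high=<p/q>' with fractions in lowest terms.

Answer: symbol=d low=0/1 high=1/8
symbol=f low=1/64 high=3/32

Derivation:
Step 1: interval [0/1, 1/1), width = 1/1 - 0/1 = 1/1
  'd': [0/1 + 1/1*0/1, 0/1 + 1/1*1/8) = [0/1, 1/8) <- contains code 7/128
  'f': [0/1 + 1/1*1/8, 0/1 + 1/1*3/4) = [1/8, 3/4)
  'b': [0/1 + 1/1*3/4, 0/1 + 1/1*1/1) = [3/4, 1/1)
  emit 'd', narrow to [0/1, 1/8)
Step 2: interval [0/1, 1/8), width = 1/8 - 0/1 = 1/8
  'd': [0/1 + 1/8*0/1, 0/1 + 1/8*1/8) = [0/1, 1/64)
  'f': [0/1 + 1/8*1/8, 0/1 + 1/8*3/4) = [1/64, 3/32) <- contains code 7/128
  'b': [0/1 + 1/8*3/4, 0/1 + 1/8*1/1) = [3/32, 1/8)
  emit 'f', narrow to [1/64, 3/32)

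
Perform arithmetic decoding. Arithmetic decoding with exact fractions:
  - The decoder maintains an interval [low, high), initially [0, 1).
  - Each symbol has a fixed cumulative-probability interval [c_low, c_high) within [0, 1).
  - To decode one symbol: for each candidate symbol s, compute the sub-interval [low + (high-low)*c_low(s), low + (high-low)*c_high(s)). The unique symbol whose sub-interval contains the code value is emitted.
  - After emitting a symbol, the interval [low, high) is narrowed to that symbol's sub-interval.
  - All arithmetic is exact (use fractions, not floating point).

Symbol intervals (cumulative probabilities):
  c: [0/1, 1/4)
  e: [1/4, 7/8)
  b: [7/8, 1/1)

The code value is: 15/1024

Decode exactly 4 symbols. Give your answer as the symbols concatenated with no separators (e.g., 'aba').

Step 1: interval [0/1, 1/1), width = 1/1 - 0/1 = 1/1
  'c': [0/1 + 1/1*0/1, 0/1 + 1/1*1/4) = [0/1, 1/4) <- contains code 15/1024
  'e': [0/1 + 1/1*1/4, 0/1 + 1/1*7/8) = [1/4, 7/8)
  'b': [0/1 + 1/1*7/8, 0/1 + 1/1*1/1) = [7/8, 1/1)
  emit 'c', narrow to [0/1, 1/4)
Step 2: interval [0/1, 1/4), width = 1/4 - 0/1 = 1/4
  'c': [0/1 + 1/4*0/1, 0/1 + 1/4*1/4) = [0/1, 1/16) <- contains code 15/1024
  'e': [0/1 + 1/4*1/4, 0/1 + 1/4*7/8) = [1/16, 7/32)
  'b': [0/1 + 1/4*7/8, 0/1 + 1/4*1/1) = [7/32, 1/4)
  emit 'c', narrow to [0/1, 1/16)
Step 3: interval [0/1, 1/16), width = 1/16 - 0/1 = 1/16
  'c': [0/1 + 1/16*0/1, 0/1 + 1/16*1/4) = [0/1, 1/64) <- contains code 15/1024
  'e': [0/1 + 1/16*1/4, 0/1 + 1/16*7/8) = [1/64, 7/128)
  'b': [0/1 + 1/16*7/8, 0/1 + 1/16*1/1) = [7/128, 1/16)
  emit 'c', narrow to [0/1, 1/64)
Step 4: interval [0/1, 1/64), width = 1/64 - 0/1 = 1/64
  'c': [0/1 + 1/64*0/1, 0/1 + 1/64*1/4) = [0/1, 1/256)
  'e': [0/1 + 1/64*1/4, 0/1 + 1/64*7/8) = [1/256, 7/512)
  'b': [0/1 + 1/64*7/8, 0/1 + 1/64*1/1) = [7/512, 1/64) <- contains code 15/1024
  emit 'b', narrow to [7/512, 1/64)

Answer: cccb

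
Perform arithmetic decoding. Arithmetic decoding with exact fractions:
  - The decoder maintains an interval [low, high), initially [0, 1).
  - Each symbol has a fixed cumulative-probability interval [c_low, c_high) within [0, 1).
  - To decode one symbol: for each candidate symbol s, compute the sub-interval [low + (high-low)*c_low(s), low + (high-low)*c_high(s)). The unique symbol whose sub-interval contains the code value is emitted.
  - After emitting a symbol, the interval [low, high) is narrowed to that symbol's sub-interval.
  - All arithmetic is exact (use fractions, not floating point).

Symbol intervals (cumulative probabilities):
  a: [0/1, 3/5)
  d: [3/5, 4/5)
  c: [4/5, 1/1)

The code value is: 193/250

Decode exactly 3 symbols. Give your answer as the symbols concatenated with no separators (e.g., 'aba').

Step 1: interval [0/1, 1/1), width = 1/1 - 0/1 = 1/1
  'a': [0/1 + 1/1*0/1, 0/1 + 1/1*3/5) = [0/1, 3/5)
  'd': [0/1 + 1/1*3/5, 0/1 + 1/1*4/5) = [3/5, 4/5) <- contains code 193/250
  'c': [0/1 + 1/1*4/5, 0/1 + 1/1*1/1) = [4/5, 1/1)
  emit 'd', narrow to [3/5, 4/5)
Step 2: interval [3/5, 4/5), width = 4/5 - 3/5 = 1/5
  'a': [3/5 + 1/5*0/1, 3/5 + 1/5*3/5) = [3/5, 18/25)
  'd': [3/5 + 1/5*3/5, 3/5 + 1/5*4/5) = [18/25, 19/25)
  'c': [3/5 + 1/5*4/5, 3/5 + 1/5*1/1) = [19/25, 4/5) <- contains code 193/250
  emit 'c', narrow to [19/25, 4/5)
Step 3: interval [19/25, 4/5), width = 4/5 - 19/25 = 1/25
  'a': [19/25 + 1/25*0/1, 19/25 + 1/25*3/5) = [19/25, 98/125) <- contains code 193/250
  'd': [19/25 + 1/25*3/5, 19/25 + 1/25*4/5) = [98/125, 99/125)
  'c': [19/25 + 1/25*4/5, 19/25 + 1/25*1/1) = [99/125, 4/5)
  emit 'a', narrow to [19/25, 98/125)

Answer: dca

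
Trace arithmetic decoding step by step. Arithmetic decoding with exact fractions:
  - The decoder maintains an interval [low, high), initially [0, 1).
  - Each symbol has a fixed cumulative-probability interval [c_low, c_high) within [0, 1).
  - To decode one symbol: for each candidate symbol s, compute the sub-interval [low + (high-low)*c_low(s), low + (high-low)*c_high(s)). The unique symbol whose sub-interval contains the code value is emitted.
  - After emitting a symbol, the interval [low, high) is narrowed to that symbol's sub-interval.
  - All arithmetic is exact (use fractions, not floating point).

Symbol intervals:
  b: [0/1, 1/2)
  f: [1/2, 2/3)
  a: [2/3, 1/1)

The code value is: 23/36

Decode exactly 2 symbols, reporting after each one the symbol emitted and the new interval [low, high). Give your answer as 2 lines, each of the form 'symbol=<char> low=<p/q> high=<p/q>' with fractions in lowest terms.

Answer: symbol=f low=1/2 high=2/3
symbol=a low=11/18 high=2/3

Derivation:
Step 1: interval [0/1, 1/1), width = 1/1 - 0/1 = 1/1
  'b': [0/1 + 1/1*0/1, 0/1 + 1/1*1/2) = [0/1, 1/2)
  'f': [0/1 + 1/1*1/2, 0/1 + 1/1*2/3) = [1/2, 2/3) <- contains code 23/36
  'a': [0/1 + 1/1*2/3, 0/1 + 1/1*1/1) = [2/3, 1/1)
  emit 'f', narrow to [1/2, 2/3)
Step 2: interval [1/2, 2/3), width = 2/3 - 1/2 = 1/6
  'b': [1/2 + 1/6*0/1, 1/2 + 1/6*1/2) = [1/2, 7/12)
  'f': [1/2 + 1/6*1/2, 1/2 + 1/6*2/3) = [7/12, 11/18)
  'a': [1/2 + 1/6*2/3, 1/2 + 1/6*1/1) = [11/18, 2/3) <- contains code 23/36
  emit 'a', narrow to [11/18, 2/3)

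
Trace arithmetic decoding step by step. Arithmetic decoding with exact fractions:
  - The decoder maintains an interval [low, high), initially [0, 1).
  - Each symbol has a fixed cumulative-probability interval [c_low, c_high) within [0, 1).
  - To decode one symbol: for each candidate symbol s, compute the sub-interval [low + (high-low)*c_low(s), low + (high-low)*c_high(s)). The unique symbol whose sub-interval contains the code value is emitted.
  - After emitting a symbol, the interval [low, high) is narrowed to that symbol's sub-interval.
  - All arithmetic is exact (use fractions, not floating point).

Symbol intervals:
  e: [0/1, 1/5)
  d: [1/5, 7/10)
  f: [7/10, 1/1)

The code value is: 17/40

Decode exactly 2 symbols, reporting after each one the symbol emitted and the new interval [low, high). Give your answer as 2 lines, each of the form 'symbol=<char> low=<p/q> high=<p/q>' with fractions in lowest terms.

Step 1: interval [0/1, 1/1), width = 1/1 - 0/1 = 1/1
  'e': [0/1 + 1/1*0/1, 0/1 + 1/1*1/5) = [0/1, 1/5)
  'd': [0/1 + 1/1*1/5, 0/1 + 1/1*7/10) = [1/5, 7/10) <- contains code 17/40
  'f': [0/1 + 1/1*7/10, 0/1 + 1/1*1/1) = [7/10, 1/1)
  emit 'd', narrow to [1/5, 7/10)
Step 2: interval [1/5, 7/10), width = 7/10 - 1/5 = 1/2
  'e': [1/5 + 1/2*0/1, 1/5 + 1/2*1/5) = [1/5, 3/10)
  'd': [1/5 + 1/2*1/5, 1/5 + 1/2*7/10) = [3/10, 11/20) <- contains code 17/40
  'f': [1/5 + 1/2*7/10, 1/5 + 1/2*1/1) = [11/20, 7/10)
  emit 'd', narrow to [3/10, 11/20)

Answer: symbol=d low=1/5 high=7/10
symbol=d low=3/10 high=11/20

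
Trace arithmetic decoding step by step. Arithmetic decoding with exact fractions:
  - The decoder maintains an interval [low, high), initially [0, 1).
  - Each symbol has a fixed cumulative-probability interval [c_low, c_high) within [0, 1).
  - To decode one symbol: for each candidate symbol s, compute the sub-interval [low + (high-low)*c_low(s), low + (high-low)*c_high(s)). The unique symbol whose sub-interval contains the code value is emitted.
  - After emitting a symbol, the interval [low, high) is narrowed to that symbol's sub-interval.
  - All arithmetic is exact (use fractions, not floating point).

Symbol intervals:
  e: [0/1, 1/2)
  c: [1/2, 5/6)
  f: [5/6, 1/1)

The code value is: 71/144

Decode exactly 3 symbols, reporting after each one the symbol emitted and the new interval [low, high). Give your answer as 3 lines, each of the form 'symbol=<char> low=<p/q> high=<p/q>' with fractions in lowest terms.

Step 1: interval [0/1, 1/1), width = 1/1 - 0/1 = 1/1
  'e': [0/1 + 1/1*0/1, 0/1 + 1/1*1/2) = [0/1, 1/2) <- contains code 71/144
  'c': [0/1 + 1/1*1/2, 0/1 + 1/1*5/6) = [1/2, 5/6)
  'f': [0/1 + 1/1*5/6, 0/1 + 1/1*1/1) = [5/6, 1/1)
  emit 'e', narrow to [0/1, 1/2)
Step 2: interval [0/1, 1/2), width = 1/2 - 0/1 = 1/2
  'e': [0/1 + 1/2*0/1, 0/1 + 1/2*1/2) = [0/1, 1/4)
  'c': [0/1 + 1/2*1/2, 0/1 + 1/2*5/6) = [1/4, 5/12)
  'f': [0/1 + 1/2*5/6, 0/1 + 1/2*1/1) = [5/12, 1/2) <- contains code 71/144
  emit 'f', narrow to [5/12, 1/2)
Step 3: interval [5/12, 1/2), width = 1/2 - 5/12 = 1/12
  'e': [5/12 + 1/12*0/1, 5/12 + 1/12*1/2) = [5/12, 11/24)
  'c': [5/12 + 1/12*1/2, 5/12 + 1/12*5/6) = [11/24, 35/72)
  'f': [5/12 + 1/12*5/6, 5/12 + 1/12*1/1) = [35/72, 1/2) <- contains code 71/144
  emit 'f', narrow to [35/72, 1/2)

Answer: symbol=e low=0/1 high=1/2
symbol=f low=5/12 high=1/2
symbol=f low=35/72 high=1/2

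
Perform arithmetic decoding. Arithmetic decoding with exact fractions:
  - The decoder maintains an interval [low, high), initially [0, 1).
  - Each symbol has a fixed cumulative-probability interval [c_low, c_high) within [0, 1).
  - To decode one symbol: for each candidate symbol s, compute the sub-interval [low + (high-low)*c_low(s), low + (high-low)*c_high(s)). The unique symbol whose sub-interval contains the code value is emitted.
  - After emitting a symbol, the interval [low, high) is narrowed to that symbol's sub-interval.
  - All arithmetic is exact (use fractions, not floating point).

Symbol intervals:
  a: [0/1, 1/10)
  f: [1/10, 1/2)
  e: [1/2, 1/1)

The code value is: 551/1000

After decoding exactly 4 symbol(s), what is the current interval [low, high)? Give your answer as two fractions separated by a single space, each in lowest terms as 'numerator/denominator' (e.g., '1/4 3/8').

Answer: 11/20 69/125

Derivation:
Step 1: interval [0/1, 1/1), width = 1/1 - 0/1 = 1/1
  'a': [0/1 + 1/1*0/1, 0/1 + 1/1*1/10) = [0/1, 1/10)
  'f': [0/1 + 1/1*1/10, 0/1 + 1/1*1/2) = [1/10, 1/2)
  'e': [0/1 + 1/1*1/2, 0/1 + 1/1*1/1) = [1/2, 1/1) <- contains code 551/1000
  emit 'e', narrow to [1/2, 1/1)
Step 2: interval [1/2, 1/1), width = 1/1 - 1/2 = 1/2
  'a': [1/2 + 1/2*0/1, 1/2 + 1/2*1/10) = [1/2, 11/20)
  'f': [1/2 + 1/2*1/10, 1/2 + 1/2*1/2) = [11/20, 3/4) <- contains code 551/1000
  'e': [1/2 + 1/2*1/2, 1/2 + 1/2*1/1) = [3/4, 1/1)
  emit 'f', narrow to [11/20, 3/4)
Step 3: interval [11/20, 3/4), width = 3/4 - 11/20 = 1/5
  'a': [11/20 + 1/5*0/1, 11/20 + 1/5*1/10) = [11/20, 57/100) <- contains code 551/1000
  'f': [11/20 + 1/5*1/10, 11/20 + 1/5*1/2) = [57/100, 13/20)
  'e': [11/20 + 1/5*1/2, 11/20 + 1/5*1/1) = [13/20, 3/4)
  emit 'a', narrow to [11/20, 57/100)
Step 4: interval [11/20, 57/100), width = 57/100 - 11/20 = 1/50
  'a': [11/20 + 1/50*0/1, 11/20 + 1/50*1/10) = [11/20, 69/125) <- contains code 551/1000
  'f': [11/20 + 1/50*1/10, 11/20 + 1/50*1/2) = [69/125, 14/25)
  'e': [11/20 + 1/50*1/2, 11/20 + 1/50*1/1) = [14/25, 57/100)
  emit 'a', narrow to [11/20, 69/125)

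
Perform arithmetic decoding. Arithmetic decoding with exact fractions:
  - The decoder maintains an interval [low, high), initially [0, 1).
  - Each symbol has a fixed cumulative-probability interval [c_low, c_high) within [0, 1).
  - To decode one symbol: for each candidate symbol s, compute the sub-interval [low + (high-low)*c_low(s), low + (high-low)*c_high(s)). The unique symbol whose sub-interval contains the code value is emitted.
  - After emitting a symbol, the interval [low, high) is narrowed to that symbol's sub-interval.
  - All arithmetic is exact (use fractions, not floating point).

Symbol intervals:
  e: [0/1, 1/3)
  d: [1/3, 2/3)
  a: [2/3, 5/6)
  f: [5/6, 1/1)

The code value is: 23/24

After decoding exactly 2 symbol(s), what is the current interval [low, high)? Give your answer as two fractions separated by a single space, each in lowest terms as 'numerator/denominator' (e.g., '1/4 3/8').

Answer: 17/18 35/36

Derivation:
Step 1: interval [0/1, 1/1), width = 1/1 - 0/1 = 1/1
  'e': [0/1 + 1/1*0/1, 0/1 + 1/1*1/3) = [0/1, 1/3)
  'd': [0/1 + 1/1*1/3, 0/1 + 1/1*2/3) = [1/3, 2/3)
  'a': [0/1 + 1/1*2/3, 0/1 + 1/1*5/6) = [2/3, 5/6)
  'f': [0/1 + 1/1*5/6, 0/1 + 1/1*1/1) = [5/6, 1/1) <- contains code 23/24
  emit 'f', narrow to [5/6, 1/1)
Step 2: interval [5/6, 1/1), width = 1/1 - 5/6 = 1/6
  'e': [5/6 + 1/6*0/1, 5/6 + 1/6*1/3) = [5/6, 8/9)
  'd': [5/6 + 1/6*1/3, 5/6 + 1/6*2/3) = [8/9, 17/18)
  'a': [5/6 + 1/6*2/3, 5/6 + 1/6*5/6) = [17/18, 35/36) <- contains code 23/24
  'f': [5/6 + 1/6*5/6, 5/6 + 1/6*1/1) = [35/36, 1/1)
  emit 'a', narrow to [17/18, 35/36)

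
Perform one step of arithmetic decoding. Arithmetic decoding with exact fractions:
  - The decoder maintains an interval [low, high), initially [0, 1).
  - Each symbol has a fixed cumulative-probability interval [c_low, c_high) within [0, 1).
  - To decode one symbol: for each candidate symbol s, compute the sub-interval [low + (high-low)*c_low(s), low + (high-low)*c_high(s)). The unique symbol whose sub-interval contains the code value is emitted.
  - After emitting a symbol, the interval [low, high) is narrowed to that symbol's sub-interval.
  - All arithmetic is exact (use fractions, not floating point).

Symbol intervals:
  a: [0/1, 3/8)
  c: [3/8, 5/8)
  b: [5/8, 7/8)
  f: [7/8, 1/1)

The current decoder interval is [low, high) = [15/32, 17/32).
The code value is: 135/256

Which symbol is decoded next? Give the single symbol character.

Answer: f

Derivation:
Interval width = high − low = 17/32 − 15/32 = 1/16
Scaled code = (code − low) / width = (135/256 − 15/32) / 1/16 = 15/16
  a: [0/1, 3/8) 
  c: [3/8, 5/8) 
  b: [5/8, 7/8) 
  f: [7/8, 1/1) ← scaled code falls here ✓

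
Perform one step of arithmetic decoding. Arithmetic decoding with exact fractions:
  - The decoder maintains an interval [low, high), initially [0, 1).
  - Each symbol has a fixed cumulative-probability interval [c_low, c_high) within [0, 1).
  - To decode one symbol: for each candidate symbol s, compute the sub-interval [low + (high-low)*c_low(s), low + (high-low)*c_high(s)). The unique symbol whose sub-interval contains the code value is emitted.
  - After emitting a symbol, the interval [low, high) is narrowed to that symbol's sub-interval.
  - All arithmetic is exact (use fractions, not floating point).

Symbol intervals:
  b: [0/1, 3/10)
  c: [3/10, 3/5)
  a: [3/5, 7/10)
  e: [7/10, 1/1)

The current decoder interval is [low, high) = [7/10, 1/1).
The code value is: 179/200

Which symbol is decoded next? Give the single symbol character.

Interval width = high − low = 1/1 − 7/10 = 3/10
Scaled code = (code − low) / width = (179/200 − 7/10) / 3/10 = 13/20
  b: [0/1, 3/10) 
  c: [3/10, 3/5) 
  a: [3/5, 7/10) ← scaled code falls here ✓
  e: [7/10, 1/1) 

Answer: a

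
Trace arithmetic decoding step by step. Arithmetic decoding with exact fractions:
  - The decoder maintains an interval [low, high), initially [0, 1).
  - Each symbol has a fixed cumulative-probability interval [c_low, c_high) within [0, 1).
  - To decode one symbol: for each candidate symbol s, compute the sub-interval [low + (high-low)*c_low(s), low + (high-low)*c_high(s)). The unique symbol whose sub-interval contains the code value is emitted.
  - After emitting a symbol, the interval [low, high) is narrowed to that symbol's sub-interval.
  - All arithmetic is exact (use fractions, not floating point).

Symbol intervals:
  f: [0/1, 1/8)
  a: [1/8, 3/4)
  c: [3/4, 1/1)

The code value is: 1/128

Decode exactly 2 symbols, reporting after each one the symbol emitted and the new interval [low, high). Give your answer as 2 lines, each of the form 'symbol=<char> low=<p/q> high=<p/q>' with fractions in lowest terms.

Step 1: interval [0/1, 1/1), width = 1/1 - 0/1 = 1/1
  'f': [0/1 + 1/1*0/1, 0/1 + 1/1*1/8) = [0/1, 1/8) <- contains code 1/128
  'a': [0/1 + 1/1*1/8, 0/1 + 1/1*3/4) = [1/8, 3/4)
  'c': [0/1 + 1/1*3/4, 0/1 + 1/1*1/1) = [3/4, 1/1)
  emit 'f', narrow to [0/1, 1/8)
Step 2: interval [0/1, 1/8), width = 1/8 - 0/1 = 1/8
  'f': [0/1 + 1/8*0/1, 0/1 + 1/8*1/8) = [0/1, 1/64) <- contains code 1/128
  'a': [0/1 + 1/8*1/8, 0/1 + 1/8*3/4) = [1/64, 3/32)
  'c': [0/1 + 1/8*3/4, 0/1 + 1/8*1/1) = [3/32, 1/8)
  emit 'f', narrow to [0/1, 1/64)

Answer: symbol=f low=0/1 high=1/8
symbol=f low=0/1 high=1/64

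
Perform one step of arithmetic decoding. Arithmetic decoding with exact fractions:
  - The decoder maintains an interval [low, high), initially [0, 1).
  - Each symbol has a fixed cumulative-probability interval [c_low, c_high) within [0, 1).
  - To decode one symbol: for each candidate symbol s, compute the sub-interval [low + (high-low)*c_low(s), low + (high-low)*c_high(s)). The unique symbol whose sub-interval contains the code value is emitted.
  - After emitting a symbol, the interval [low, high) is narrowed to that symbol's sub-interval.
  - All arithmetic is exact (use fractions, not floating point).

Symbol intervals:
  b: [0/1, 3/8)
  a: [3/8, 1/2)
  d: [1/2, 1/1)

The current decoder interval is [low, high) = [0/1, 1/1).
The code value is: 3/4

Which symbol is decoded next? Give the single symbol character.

Answer: d

Derivation:
Interval width = high − low = 1/1 − 0/1 = 1/1
Scaled code = (code − low) / width = (3/4 − 0/1) / 1/1 = 3/4
  b: [0/1, 3/8) 
  a: [3/8, 1/2) 
  d: [1/2, 1/1) ← scaled code falls here ✓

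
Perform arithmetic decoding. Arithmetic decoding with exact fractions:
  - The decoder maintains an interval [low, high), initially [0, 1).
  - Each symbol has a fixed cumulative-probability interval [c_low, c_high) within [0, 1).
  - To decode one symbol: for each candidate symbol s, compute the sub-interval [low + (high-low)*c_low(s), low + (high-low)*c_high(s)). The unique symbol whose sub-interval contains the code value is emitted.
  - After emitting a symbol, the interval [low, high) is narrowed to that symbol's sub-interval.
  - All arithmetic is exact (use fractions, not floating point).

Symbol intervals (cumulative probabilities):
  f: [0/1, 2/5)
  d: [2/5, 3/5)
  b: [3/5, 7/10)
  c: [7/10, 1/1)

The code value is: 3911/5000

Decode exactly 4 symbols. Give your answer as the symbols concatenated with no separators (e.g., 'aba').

Answer: cfbc

Derivation:
Step 1: interval [0/1, 1/1), width = 1/1 - 0/1 = 1/1
  'f': [0/1 + 1/1*0/1, 0/1 + 1/1*2/5) = [0/1, 2/5)
  'd': [0/1 + 1/1*2/5, 0/1 + 1/1*3/5) = [2/5, 3/5)
  'b': [0/1 + 1/1*3/5, 0/1 + 1/1*7/10) = [3/5, 7/10)
  'c': [0/1 + 1/1*7/10, 0/1 + 1/1*1/1) = [7/10, 1/1) <- contains code 3911/5000
  emit 'c', narrow to [7/10, 1/1)
Step 2: interval [7/10, 1/1), width = 1/1 - 7/10 = 3/10
  'f': [7/10 + 3/10*0/1, 7/10 + 3/10*2/5) = [7/10, 41/50) <- contains code 3911/5000
  'd': [7/10 + 3/10*2/5, 7/10 + 3/10*3/5) = [41/50, 22/25)
  'b': [7/10 + 3/10*3/5, 7/10 + 3/10*7/10) = [22/25, 91/100)
  'c': [7/10 + 3/10*7/10, 7/10 + 3/10*1/1) = [91/100, 1/1)
  emit 'f', narrow to [7/10, 41/50)
Step 3: interval [7/10, 41/50), width = 41/50 - 7/10 = 3/25
  'f': [7/10 + 3/25*0/1, 7/10 + 3/25*2/5) = [7/10, 187/250)
  'd': [7/10 + 3/25*2/5, 7/10 + 3/25*3/5) = [187/250, 193/250)
  'b': [7/10 + 3/25*3/5, 7/10 + 3/25*7/10) = [193/250, 98/125) <- contains code 3911/5000
  'c': [7/10 + 3/25*7/10, 7/10 + 3/25*1/1) = [98/125, 41/50)
  emit 'b', narrow to [193/250, 98/125)
Step 4: interval [193/250, 98/125), width = 98/125 - 193/250 = 3/250
  'f': [193/250 + 3/250*0/1, 193/250 + 3/250*2/5) = [193/250, 971/1250)
  'd': [193/250 + 3/250*2/5, 193/250 + 3/250*3/5) = [971/1250, 487/625)
  'b': [193/250 + 3/250*3/5, 193/250 + 3/250*7/10) = [487/625, 1951/2500)
  'c': [193/250 + 3/250*7/10, 193/250 + 3/250*1/1) = [1951/2500, 98/125) <- contains code 3911/5000
  emit 'c', narrow to [1951/2500, 98/125)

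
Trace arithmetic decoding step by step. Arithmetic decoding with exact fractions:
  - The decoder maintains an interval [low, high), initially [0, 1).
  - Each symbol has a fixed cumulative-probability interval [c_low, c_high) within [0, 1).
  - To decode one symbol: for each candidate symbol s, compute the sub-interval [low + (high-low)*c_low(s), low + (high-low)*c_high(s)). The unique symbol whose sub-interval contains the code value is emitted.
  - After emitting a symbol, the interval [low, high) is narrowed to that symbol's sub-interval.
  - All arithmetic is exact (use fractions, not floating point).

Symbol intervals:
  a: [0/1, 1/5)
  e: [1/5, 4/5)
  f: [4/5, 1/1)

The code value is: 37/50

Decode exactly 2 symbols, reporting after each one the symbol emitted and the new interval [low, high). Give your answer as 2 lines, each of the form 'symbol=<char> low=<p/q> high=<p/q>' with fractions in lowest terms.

Answer: symbol=e low=1/5 high=4/5
symbol=f low=17/25 high=4/5

Derivation:
Step 1: interval [0/1, 1/1), width = 1/1 - 0/1 = 1/1
  'a': [0/1 + 1/1*0/1, 0/1 + 1/1*1/5) = [0/1, 1/5)
  'e': [0/1 + 1/1*1/5, 0/1 + 1/1*4/5) = [1/5, 4/5) <- contains code 37/50
  'f': [0/1 + 1/1*4/5, 0/1 + 1/1*1/1) = [4/5, 1/1)
  emit 'e', narrow to [1/5, 4/5)
Step 2: interval [1/5, 4/5), width = 4/5 - 1/5 = 3/5
  'a': [1/5 + 3/5*0/1, 1/5 + 3/5*1/5) = [1/5, 8/25)
  'e': [1/5 + 3/5*1/5, 1/5 + 3/5*4/5) = [8/25, 17/25)
  'f': [1/5 + 3/5*4/5, 1/5 + 3/5*1/1) = [17/25, 4/5) <- contains code 37/50
  emit 'f', narrow to [17/25, 4/5)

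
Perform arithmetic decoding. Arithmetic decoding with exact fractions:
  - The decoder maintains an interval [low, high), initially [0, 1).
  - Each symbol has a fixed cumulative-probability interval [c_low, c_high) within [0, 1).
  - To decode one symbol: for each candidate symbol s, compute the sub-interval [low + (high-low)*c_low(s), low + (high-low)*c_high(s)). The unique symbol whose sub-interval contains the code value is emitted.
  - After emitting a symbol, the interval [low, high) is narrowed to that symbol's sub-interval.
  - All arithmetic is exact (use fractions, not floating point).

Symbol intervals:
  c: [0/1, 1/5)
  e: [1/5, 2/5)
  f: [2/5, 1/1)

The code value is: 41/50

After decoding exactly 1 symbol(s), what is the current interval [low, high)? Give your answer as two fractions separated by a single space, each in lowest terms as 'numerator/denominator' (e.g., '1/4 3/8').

Step 1: interval [0/1, 1/1), width = 1/1 - 0/1 = 1/1
  'c': [0/1 + 1/1*0/1, 0/1 + 1/1*1/5) = [0/1, 1/5)
  'e': [0/1 + 1/1*1/5, 0/1 + 1/1*2/5) = [1/5, 2/5)
  'f': [0/1 + 1/1*2/5, 0/1 + 1/1*1/1) = [2/5, 1/1) <- contains code 41/50
  emit 'f', narrow to [2/5, 1/1)

Answer: 2/5 1/1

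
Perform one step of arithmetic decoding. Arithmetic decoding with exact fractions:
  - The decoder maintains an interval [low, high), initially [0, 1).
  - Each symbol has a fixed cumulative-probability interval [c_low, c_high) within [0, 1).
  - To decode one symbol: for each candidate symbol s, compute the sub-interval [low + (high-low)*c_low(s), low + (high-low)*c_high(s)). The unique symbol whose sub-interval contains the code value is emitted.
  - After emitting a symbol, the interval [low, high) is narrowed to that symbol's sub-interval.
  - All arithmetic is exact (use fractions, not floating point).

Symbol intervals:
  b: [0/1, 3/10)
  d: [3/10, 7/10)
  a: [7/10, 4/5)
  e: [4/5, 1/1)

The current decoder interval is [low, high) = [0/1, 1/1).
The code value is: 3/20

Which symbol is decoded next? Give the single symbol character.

Answer: b

Derivation:
Interval width = high − low = 1/1 − 0/1 = 1/1
Scaled code = (code − low) / width = (3/20 − 0/1) / 1/1 = 3/20
  b: [0/1, 3/10) ← scaled code falls here ✓
  d: [3/10, 7/10) 
  a: [7/10, 4/5) 
  e: [4/5, 1/1) 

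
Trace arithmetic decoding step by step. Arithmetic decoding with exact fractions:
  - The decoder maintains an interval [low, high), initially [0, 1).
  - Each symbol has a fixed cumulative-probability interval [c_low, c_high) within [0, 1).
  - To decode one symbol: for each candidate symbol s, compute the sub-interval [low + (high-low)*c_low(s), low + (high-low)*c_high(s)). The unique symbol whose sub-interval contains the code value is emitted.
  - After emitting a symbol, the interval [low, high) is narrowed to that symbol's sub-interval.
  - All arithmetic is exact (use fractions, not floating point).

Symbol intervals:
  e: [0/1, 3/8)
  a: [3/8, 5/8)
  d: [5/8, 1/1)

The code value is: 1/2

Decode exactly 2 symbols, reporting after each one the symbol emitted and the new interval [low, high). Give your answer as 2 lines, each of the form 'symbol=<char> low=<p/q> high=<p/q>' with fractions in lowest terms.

Answer: symbol=a low=3/8 high=5/8
symbol=a low=15/32 high=17/32

Derivation:
Step 1: interval [0/1, 1/1), width = 1/1 - 0/1 = 1/1
  'e': [0/1 + 1/1*0/1, 0/1 + 1/1*3/8) = [0/1, 3/8)
  'a': [0/1 + 1/1*3/8, 0/1 + 1/1*5/8) = [3/8, 5/8) <- contains code 1/2
  'd': [0/1 + 1/1*5/8, 0/1 + 1/1*1/1) = [5/8, 1/1)
  emit 'a', narrow to [3/8, 5/8)
Step 2: interval [3/8, 5/8), width = 5/8 - 3/8 = 1/4
  'e': [3/8 + 1/4*0/1, 3/8 + 1/4*3/8) = [3/8, 15/32)
  'a': [3/8 + 1/4*3/8, 3/8 + 1/4*5/8) = [15/32, 17/32) <- contains code 1/2
  'd': [3/8 + 1/4*5/8, 3/8 + 1/4*1/1) = [17/32, 5/8)
  emit 'a', narrow to [15/32, 17/32)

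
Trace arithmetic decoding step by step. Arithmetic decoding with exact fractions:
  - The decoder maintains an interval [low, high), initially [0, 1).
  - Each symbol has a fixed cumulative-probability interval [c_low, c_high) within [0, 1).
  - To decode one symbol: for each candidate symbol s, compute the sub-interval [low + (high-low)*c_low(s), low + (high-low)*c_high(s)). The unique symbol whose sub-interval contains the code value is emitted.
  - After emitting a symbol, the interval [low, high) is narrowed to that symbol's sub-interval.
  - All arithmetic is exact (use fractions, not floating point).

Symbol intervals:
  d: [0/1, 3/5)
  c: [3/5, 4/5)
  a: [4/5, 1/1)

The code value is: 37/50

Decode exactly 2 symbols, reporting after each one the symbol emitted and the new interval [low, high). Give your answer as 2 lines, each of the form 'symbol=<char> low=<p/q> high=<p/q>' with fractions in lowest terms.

Answer: symbol=c low=3/5 high=4/5
symbol=c low=18/25 high=19/25

Derivation:
Step 1: interval [0/1, 1/1), width = 1/1 - 0/1 = 1/1
  'd': [0/1 + 1/1*0/1, 0/1 + 1/1*3/5) = [0/1, 3/5)
  'c': [0/1 + 1/1*3/5, 0/1 + 1/1*4/5) = [3/5, 4/5) <- contains code 37/50
  'a': [0/1 + 1/1*4/5, 0/1 + 1/1*1/1) = [4/5, 1/1)
  emit 'c', narrow to [3/5, 4/5)
Step 2: interval [3/5, 4/5), width = 4/5 - 3/5 = 1/5
  'd': [3/5 + 1/5*0/1, 3/5 + 1/5*3/5) = [3/5, 18/25)
  'c': [3/5 + 1/5*3/5, 3/5 + 1/5*4/5) = [18/25, 19/25) <- contains code 37/50
  'a': [3/5 + 1/5*4/5, 3/5 + 1/5*1/1) = [19/25, 4/5)
  emit 'c', narrow to [18/25, 19/25)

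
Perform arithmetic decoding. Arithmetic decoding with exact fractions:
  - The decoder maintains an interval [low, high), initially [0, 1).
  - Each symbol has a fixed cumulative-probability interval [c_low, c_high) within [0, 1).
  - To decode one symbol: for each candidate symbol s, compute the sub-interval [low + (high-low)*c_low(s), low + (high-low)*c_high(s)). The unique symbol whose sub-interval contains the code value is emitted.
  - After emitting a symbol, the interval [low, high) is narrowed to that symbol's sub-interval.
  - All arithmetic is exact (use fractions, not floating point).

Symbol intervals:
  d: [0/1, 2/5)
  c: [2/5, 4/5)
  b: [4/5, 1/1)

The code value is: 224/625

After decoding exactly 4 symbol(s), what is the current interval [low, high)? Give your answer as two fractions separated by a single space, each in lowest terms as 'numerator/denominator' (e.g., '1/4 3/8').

Step 1: interval [0/1, 1/1), width = 1/1 - 0/1 = 1/1
  'd': [0/1 + 1/1*0/1, 0/1 + 1/1*2/5) = [0/1, 2/5) <- contains code 224/625
  'c': [0/1 + 1/1*2/5, 0/1 + 1/1*4/5) = [2/5, 4/5)
  'b': [0/1 + 1/1*4/5, 0/1 + 1/1*1/1) = [4/5, 1/1)
  emit 'd', narrow to [0/1, 2/5)
Step 2: interval [0/1, 2/5), width = 2/5 - 0/1 = 2/5
  'd': [0/1 + 2/5*0/1, 0/1 + 2/5*2/5) = [0/1, 4/25)
  'c': [0/1 + 2/5*2/5, 0/1 + 2/5*4/5) = [4/25, 8/25)
  'b': [0/1 + 2/5*4/5, 0/1 + 2/5*1/1) = [8/25, 2/5) <- contains code 224/625
  emit 'b', narrow to [8/25, 2/5)
Step 3: interval [8/25, 2/5), width = 2/5 - 8/25 = 2/25
  'd': [8/25 + 2/25*0/1, 8/25 + 2/25*2/5) = [8/25, 44/125)
  'c': [8/25 + 2/25*2/5, 8/25 + 2/25*4/5) = [44/125, 48/125) <- contains code 224/625
  'b': [8/25 + 2/25*4/5, 8/25 + 2/25*1/1) = [48/125, 2/5)
  emit 'c', narrow to [44/125, 48/125)
Step 4: interval [44/125, 48/125), width = 48/125 - 44/125 = 4/125
  'd': [44/125 + 4/125*0/1, 44/125 + 4/125*2/5) = [44/125, 228/625) <- contains code 224/625
  'c': [44/125 + 4/125*2/5, 44/125 + 4/125*4/5) = [228/625, 236/625)
  'b': [44/125 + 4/125*4/5, 44/125 + 4/125*1/1) = [236/625, 48/125)
  emit 'd', narrow to [44/125, 228/625)

Answer: 44/125 228/625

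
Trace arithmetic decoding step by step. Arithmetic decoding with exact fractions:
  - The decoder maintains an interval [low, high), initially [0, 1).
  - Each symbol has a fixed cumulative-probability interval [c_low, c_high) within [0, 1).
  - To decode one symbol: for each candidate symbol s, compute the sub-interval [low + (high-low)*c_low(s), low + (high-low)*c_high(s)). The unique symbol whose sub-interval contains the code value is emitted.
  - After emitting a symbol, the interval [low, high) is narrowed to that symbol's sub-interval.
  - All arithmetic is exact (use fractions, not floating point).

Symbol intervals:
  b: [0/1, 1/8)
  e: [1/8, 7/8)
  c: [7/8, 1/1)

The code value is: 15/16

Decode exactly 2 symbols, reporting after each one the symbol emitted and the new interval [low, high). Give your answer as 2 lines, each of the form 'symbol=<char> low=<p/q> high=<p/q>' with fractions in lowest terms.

Step 1: interval [0/1, 1/1), width = 1/1 - 0/1 = 1/1
  'b': [0/1 + 1/1*0/1, 0/1 + 1/1*1/8) = [0/1, 1/8)
  'e': [0/1 + 1/1*1/8, 0/1 + 1/1*7/8) = [1/8, 7/8)
  'c': [0/1 + 1/1*7/8, 0/1 + 1/1*1/1) = [7/8, 1/1) <- contains code 15/16
  emit 'c', narrow to [7/8, 1/1)
Step 2: interval [7/8, 1/1), width = 1/1 - 7/8 = 1/8
  'b': [7/8 + 1/8*0/1, 7/8 + 1/8*1/8) = [7/8, 57/64)
  'e': [7/8 + 1/8*1/8, 7/8 + 1/8*7/8) = [57/64, 63/64) <- contains code 15/16
  'c': [7/8 + 1/8*7/8, 7/8 + 1/8*1/1) = [63/64, 1/1)
  emit 'e', narrow to [57/64, 63/64)

Answer: symbol=c low=7/8 high=1/1
symbol=e low=57/64 high=63/64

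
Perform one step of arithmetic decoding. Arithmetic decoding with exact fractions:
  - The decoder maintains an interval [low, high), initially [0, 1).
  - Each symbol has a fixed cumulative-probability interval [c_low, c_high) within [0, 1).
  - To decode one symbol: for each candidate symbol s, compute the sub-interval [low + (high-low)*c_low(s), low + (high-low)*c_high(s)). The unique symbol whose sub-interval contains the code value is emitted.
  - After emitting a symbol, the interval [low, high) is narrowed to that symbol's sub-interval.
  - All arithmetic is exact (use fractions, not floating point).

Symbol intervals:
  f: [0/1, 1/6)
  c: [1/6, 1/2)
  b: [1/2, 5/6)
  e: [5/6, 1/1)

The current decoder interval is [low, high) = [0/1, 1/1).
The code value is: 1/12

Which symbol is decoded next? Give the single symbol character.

Interval width = high − low = 1/1 − 0/1 = 1/1
Scaled code = (code − low) / width = (1/12 − 0/1) / 1/1 = 1/12
  f: [0/1, 1/6) ← scaled code falls here ✓
  c: [1/6, 1/2) 
  b: [1/2, 5/6) 
  e: [5/6, 1/1) 

Answer: f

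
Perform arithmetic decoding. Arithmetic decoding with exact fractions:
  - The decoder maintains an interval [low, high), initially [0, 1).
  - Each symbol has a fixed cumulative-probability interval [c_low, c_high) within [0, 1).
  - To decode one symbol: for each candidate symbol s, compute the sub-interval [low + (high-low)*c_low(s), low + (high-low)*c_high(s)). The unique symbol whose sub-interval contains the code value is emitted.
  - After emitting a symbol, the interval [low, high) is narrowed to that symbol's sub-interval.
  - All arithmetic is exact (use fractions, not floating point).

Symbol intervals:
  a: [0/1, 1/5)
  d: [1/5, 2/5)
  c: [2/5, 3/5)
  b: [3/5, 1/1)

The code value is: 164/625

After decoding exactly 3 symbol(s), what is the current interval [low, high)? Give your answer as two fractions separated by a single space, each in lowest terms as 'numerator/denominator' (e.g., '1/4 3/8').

Step 1: interval [0/1, 1/1), width = 1/1 - 0/1 = 1/1
  'a': [0/1 + 1/1*0/1, 0/1 + 1/1*1/5) = [0/1, 1/5)
  'd': [0/1 + 1/1*1/5, 0/1 + 1/1*2/5) = [1/5, 2/5) <- contains code 164/625
  'c': [0/1 + 1/1*2/5, 0/1 + 1/1*3/5) = [2/5, 3/5)
  'b': [0/1 + 1/1*3/5, 0/1 + 1/1*1/1) = [3/5, 1/1)
  emit 'd', narrow to [1/5, 2/5)
Step 2: interval [1/5, 2/5), width = 2/5 - 1/5 = 1/5
  'a': [1/5 + 1/5*0/1, 1/5 + 1/5*1/5) = [1/5, 6/25)
  'd': [1/5 + 1/5*1/5, 1/5 + 1/5*2/5) = [6/25, 7/25) <- contains code 164/625
  'c': [1/5 + 1/5*2/5, 1/5 + 1/5*3/5) = [7/25, 8/25)
  'b': [1/5 + 1/5*3/5, 1/5 + 1/5*1/1) = [8/25, 2/5)
  emit 'd', narrow to [6/25, 7/25)
Step 3: interval [6/25, 7/25), width = 7/25 - 6/25 = 1/25
  'a': [6/25 + 1/25*0/1, 6/25 + 1/25*1/5) = [6/25, 31/125)
  'd': [6/25 + 1/25*1/5, 6/25 + 1/25*2/5) = [31/125, 32/125)
  'c': [6/25 + 1/25*2/5, 6/25 + 1/25*3/5) = [32/125, 33/125) <- contains code 164/625
  'b': [6/25 + 1/25*3/5, 6/25 + 1/25*1/1) = [33/125, 7/25)
  emit 'c', narrow to [32/125, 33/125)

Answer: 32/125 33/125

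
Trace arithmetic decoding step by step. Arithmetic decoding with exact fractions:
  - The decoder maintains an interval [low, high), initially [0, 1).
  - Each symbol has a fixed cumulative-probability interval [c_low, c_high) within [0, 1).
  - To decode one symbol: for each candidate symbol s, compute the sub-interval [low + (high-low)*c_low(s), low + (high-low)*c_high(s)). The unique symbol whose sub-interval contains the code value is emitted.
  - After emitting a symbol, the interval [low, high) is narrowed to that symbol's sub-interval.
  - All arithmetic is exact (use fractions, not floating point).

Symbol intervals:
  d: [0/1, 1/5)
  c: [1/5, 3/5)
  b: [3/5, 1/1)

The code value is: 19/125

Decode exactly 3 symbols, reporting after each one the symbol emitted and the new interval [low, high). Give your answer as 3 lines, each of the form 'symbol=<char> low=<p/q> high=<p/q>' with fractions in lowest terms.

Step 1: interval [0/1, 1/1), width = 1/1 - 0/1 = 1/1
  'd': [0/1 + 1/1*0/1, 0/1 + 1/1*1/5) = [0/1, 1/5) <- contains code 19/125
  'c': [0/1 + 1/1*1/5, 0/1 + 1/1*3/5) = [1/5, 3/5)
  'b': [0/1 + 1/1*3/5, 0/1 + 1/1*1/1) = [3/5, 1/1)
  emit 'd', narrow to [0/1, 1/5)
Step 2: interval [0/1, 1/5), width = 1/5 - 0/1 = 1/5
  'd': [0/1 + 1/5*0/1, 0/1 + 1/5*1/5) = [0/1, 1/25)
  'c': [0/1 + 1/5*1/5, 0/1 + 1/5*3/5) = [1/25, 3/25)
  'b': [0/1 + 1/5*3/5, 0/1 + 1/5*1/1) = [3/25, 1/5) <- contains code 19/125
  emit 'b', narrow to [3/25, 1/5)
Step 3: interval [3/25, 1/5), width = 1/5 - 3/25 = 2/25
  'd': [3/25 + 2/25*0/1, 3/25 + 2/25*1/5) = [3/25, 17/125)
  'c': [3/25 + 2/25*1/5, 3/25 + 2/25*3/5) = [17/125, 21/125) <- contains code 19/125
  'b': [3/25 + 2/25*3/5, 3/25 + 2/25*1/1) = [21/125, 1/5)
  emit 'c', narrow to [17/125, 21/125)

Answer: symbol=d low=0/1 high=1/5
symbol=b low=3/25 high=1/5
symbol=c low=17/125 high=21/125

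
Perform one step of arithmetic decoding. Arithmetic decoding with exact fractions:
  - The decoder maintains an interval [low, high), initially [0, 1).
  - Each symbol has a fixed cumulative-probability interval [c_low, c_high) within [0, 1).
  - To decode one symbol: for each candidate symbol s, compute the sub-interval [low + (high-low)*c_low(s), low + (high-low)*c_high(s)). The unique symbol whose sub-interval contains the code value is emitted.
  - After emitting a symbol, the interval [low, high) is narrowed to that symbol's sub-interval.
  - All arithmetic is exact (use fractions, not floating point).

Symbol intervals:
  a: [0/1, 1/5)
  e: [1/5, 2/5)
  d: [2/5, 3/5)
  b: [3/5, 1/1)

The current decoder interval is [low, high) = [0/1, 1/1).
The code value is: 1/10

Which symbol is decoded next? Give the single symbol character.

Answer: a

Derivation:
Interval width = high − low = 1/1 − 0/1 = 1/1
Scaled code = (code − low) / width = (1/10 − 0/1) / 1/1 = 1/10
  a: [0/1, 1/5) ← scaled code falls here ✓
  e: [1/5, 2/5) 
  d: [2/5, 3/5) 
  b: [3/5, 1/1) 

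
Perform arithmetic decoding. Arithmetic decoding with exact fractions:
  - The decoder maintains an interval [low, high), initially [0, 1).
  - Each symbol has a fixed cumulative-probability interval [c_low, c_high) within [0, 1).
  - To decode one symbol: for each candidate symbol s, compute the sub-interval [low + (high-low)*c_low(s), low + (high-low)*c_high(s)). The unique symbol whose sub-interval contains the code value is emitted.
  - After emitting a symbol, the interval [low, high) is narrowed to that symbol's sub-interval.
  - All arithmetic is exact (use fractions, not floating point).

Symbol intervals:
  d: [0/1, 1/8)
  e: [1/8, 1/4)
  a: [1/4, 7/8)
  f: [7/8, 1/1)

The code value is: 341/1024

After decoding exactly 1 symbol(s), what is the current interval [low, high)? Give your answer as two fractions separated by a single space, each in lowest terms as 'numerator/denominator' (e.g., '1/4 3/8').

Step 1: interval [0/1, 1/1), width = 1/1 - 0/1 = 1/1
  'd': [0/1 + 1/1*0/1, 0/1 + 1/1*1/8) = [0/1, 1/8)
  'e': [0/1 + 1/1*1/8, 0/1 + 1/1*1/4) = [1/8, 1/4)
  'a': [0/1 + 1/1*1/4, 0/1 + 1/1*7/8) = [1/4, 7/8) <- contains code 341/1024
  'f': [0/1 + 1/1*7/8, 0/1 + 1/1*1/1) = [7/8, 1/1)
  emit 'a', narrow to [1/4, 7/8)

Answer: 1/4 7/8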